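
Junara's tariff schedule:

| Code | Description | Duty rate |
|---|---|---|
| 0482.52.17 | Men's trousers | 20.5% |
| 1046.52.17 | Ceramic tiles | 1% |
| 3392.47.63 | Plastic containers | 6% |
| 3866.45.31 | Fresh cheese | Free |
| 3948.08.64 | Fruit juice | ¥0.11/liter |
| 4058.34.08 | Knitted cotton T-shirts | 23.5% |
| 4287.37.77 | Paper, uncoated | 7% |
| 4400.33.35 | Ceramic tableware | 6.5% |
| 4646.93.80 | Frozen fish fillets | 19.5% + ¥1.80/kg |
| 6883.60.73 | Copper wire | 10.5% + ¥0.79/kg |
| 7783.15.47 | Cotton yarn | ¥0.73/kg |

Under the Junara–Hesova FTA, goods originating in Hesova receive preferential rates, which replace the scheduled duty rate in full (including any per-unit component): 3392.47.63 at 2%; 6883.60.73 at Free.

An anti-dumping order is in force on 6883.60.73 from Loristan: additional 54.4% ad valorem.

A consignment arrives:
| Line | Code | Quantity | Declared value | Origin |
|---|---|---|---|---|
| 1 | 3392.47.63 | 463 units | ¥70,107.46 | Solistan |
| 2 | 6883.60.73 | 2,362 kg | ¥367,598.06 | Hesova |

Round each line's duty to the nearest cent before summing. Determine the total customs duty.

Line 1 (3392.47.63, Solistan, 463 units, ¥70,107.46):
Base rate for 3392.47.63 is 6%.
3392.47.63 has an FTA preferential rate, but origin Solistan is not Hesova; base rate stands.
Duty = ¥70,107.46 × 6% = ¥4,206.45.
Line 2 (6883.60.73, Hesova, 2,362 kg, ¥367,598.06):
Base rate for 6883.60.73 is 10.5% + ¥0.79/kg.
Origin Hesova qualifies under the Junara–Hesova agreement and 6883.60.73 is covered: preferential rate Free applies instead.
The additional-duty order on 6883.60.73 targets Loristan, not Hesova; it does not apply.
Duty = ¥367,598.06 × 0% = ¥0.00.
Total = ¥4,206.45 + ¥0.00 = ¥4,206.45.

¥4,206.45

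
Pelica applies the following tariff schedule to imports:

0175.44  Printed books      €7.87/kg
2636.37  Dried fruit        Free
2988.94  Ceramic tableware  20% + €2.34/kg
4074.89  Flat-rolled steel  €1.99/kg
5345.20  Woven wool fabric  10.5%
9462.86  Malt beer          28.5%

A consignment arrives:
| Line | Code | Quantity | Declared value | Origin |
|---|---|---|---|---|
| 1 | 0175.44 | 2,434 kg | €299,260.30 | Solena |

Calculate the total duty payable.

Line 1 (0175.44, Solena, 2,434 kg, €299,260.30):
Base rate for 0175.44 is €7.87/kg.
Duty = 2,434 × €7.87 = €19,155.58.

€19,155.58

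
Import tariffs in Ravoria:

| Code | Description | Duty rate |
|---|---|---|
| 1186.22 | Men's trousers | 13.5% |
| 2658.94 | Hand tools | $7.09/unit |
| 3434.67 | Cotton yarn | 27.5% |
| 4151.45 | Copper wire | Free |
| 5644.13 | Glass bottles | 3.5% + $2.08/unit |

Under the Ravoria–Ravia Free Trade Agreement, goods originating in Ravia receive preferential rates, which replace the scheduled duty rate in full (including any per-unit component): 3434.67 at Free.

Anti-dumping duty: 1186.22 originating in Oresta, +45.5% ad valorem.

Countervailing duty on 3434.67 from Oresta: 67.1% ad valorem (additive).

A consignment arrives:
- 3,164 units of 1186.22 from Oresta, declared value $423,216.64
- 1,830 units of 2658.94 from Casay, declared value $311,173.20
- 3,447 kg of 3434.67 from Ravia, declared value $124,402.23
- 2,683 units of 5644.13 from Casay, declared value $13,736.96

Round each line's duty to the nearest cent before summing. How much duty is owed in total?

Line 1 (1186.22, Oresta, 3,164 units, $423,216.64):
Base rate for 1186.22 is 13.5%.
Additional duty on 1186.22 from Oresta: +45.5%. Applied ad valorem rate: 13.5% + 45.5% = 59%.
Duty = $423,216.64 × 59% = $249,697.82.
Line 2 (2658.94, Casay, 1,830 units, $311,173.20):
Base rate for 2658.94 is $7.09/unit.
Duty = 1,830 × $7.09 = $12,974.70.
Line 3 (3434.67, Ravia, 3,447 kg, $124,402.23):
Base rate for 3434.67 is 27.5%.
Origin Ravia qualifies under the Ravoria–Ravia agreement and 3434.67 is covered: preferential rate Free applies instead.
The additional-duty order on 3434.67 targets Oresta, not Ravia; it does not apply.
Duty = $124,402.23 × 0% = $0.00.
Line 4 (5644.13, Casay, 2,683 units, $13,736.96):
Base rate for 5644.13 is 3.5% + $2.08/unit.
Duty = $13,736.96 × 3.5% + 2,683 × $2.08 = $6,061.43.
Total = $249,697.82 + $12,974.70 + $0.00 + $6,061.43 = $268,733.95.

$268,733.95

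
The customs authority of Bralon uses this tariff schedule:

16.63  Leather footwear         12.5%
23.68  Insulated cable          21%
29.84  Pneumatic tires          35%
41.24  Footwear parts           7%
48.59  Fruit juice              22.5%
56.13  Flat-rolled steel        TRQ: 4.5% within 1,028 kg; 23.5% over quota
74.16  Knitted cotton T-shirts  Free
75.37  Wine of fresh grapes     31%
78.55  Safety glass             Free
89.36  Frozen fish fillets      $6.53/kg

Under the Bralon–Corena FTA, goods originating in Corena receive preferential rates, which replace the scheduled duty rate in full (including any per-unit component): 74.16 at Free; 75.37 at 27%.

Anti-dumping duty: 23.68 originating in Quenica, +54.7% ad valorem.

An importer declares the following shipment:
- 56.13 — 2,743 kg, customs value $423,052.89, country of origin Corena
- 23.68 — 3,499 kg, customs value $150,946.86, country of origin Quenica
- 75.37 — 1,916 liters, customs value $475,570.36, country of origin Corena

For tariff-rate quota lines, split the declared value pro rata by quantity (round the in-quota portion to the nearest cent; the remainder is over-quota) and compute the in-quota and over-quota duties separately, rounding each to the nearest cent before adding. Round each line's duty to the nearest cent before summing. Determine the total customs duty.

$311,964.00

Line 1 (56.13, Corena, 2,743 kg, $423,052.89):
Code 56.13 is under a tariff-rate quota (threshold 1,028 kg). In-quota: 1,028 kg at 4.5%; over-quota: 1,715 kg at 23.5%.
Pro-rata value split: in-quota = $423,052.89 × 1,028/2,743 = $158,548.44; over-quota = $423,052.89 − $158,548.44 = $264,504.45.
In-quota duty = $158,548.44 × 4.5% = $7,134.68. Over-quota duty = $264,504.45 × 23.5% = $62,158.55.
Line duty = $7,134.68 + $62,158.55 = $69,293.23.
Line 2 (23.68, Quenica, 3,499 kg, $150,946.86):
Base rate for 23.68 is 21%.
Additional duty on 23.68 from Quenica: +54.7%. Applied ad valorem rate: 21% + 54.7% = 75.7%.
Duty = $150,946.86 × 75.7% = $114,266.77.
Line 3 (75.37, Corena, 1,916 liters, $475,570.36):
Base rate for 75.37 is 31%.
Origin Corena qualifies under the Bralon–Corena agreement and 75.37 is covered: preferential rate 27% applies instead.
Duty = $475,570.36 × 27% = $128,404.00.
Total = $69,293.23 + $114,266.77 + $128,404.00 = $311,964.00.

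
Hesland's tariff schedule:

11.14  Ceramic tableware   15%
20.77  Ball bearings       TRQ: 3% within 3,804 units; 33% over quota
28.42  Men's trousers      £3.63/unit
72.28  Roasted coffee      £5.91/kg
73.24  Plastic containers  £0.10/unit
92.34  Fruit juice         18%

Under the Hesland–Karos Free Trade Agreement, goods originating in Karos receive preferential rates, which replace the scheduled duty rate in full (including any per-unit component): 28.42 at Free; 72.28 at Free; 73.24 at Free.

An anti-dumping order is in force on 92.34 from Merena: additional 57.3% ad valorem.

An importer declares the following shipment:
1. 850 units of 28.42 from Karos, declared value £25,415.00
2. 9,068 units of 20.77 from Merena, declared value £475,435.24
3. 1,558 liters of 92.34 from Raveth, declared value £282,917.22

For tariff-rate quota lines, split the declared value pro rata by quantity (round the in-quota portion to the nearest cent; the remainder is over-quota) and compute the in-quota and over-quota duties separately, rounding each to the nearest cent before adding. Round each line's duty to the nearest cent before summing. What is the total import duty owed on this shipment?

£147,985.61

Line 1 (28.42, Karos, 850 units, £25,415.00):
Base rate for 28.42 is £3.63/unit.
Origin Karos qualifies under the Hesland–Karos agreement and 28.42 is covered: preferential rate Free applies instead.
Duty = £25,415.00 × 0% = £0.00.
Line 2 (20.77, Merena, 9,068 units, £475,435.24):
Code 20.77 is under a tariff-rate quota (threshold 3,804 units). In-quota: 3,804 units at 3%; over-quota: 5,264 units at 33%.
Pro-rata value split: in-quota = £475,435.24 × 3,804/9,068 = £199,443.72; over-quota = £475,435.24 − £199,443.72 = £275,991.52.
In-quota duty = £199,443.72 × 3% = £5,983.31. Over-quota duty = £275,991.52 × 33% = £91,077.20.
Line duty = £5,983.31 + £91,077.20 = £97,060.51.
Line 3 (92.34, Raveth, 1,558 liters, £282,917.22):
Base rate for 92.34 is 18%.
The additional-duty order on 92.34 targets Merena, not Raveth; it does not apply.
Duty = £282,917.22 × 18% = £50,925.10.
Total = £0.00 + £97,060.51 + £50,925.10 = £147,985.61.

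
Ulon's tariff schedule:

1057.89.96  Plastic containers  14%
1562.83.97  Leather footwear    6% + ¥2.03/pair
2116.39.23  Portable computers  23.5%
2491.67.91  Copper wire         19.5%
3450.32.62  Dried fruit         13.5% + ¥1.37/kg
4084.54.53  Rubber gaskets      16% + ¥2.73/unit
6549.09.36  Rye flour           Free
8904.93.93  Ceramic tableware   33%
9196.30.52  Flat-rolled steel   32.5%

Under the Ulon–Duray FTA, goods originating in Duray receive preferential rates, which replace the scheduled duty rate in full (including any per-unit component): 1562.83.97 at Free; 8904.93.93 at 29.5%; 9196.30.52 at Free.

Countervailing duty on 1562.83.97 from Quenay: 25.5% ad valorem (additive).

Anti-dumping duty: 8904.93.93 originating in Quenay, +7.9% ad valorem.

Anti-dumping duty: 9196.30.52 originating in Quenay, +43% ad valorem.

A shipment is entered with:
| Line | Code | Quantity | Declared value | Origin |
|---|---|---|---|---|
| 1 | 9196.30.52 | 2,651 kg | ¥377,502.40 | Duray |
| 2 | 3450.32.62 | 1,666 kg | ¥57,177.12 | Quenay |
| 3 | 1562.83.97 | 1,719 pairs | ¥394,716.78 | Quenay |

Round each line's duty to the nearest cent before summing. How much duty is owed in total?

Line 1 (9196.30.52, Duray, 2,651 kg, ¥377,502.40):
Base rate for 9196.30.52 is 32.5%.
Origin Duray qualifies under the Ulon–Duray agreement and 9196.30.52 is covered: preferential rate Free applies instead.
The additional-duty order on 9196.30.52 targets Quenay, not Duray; it does not apply.
Duty = ¥377,502.40 × 0% = ¥0.00.
Line 2 (3450.32.62, Quenay, 1,666 kg, ¥57,177.12):
Base rate for 3450.32.62 is 13.5% + ¥1.37/kg.
Duty = ¥57,177.12 × 13.5% + 1,666 × ¥1.37 = ¥10,001.33.
Line 3 (1562.83.97, Quenay, 1,719 pairs, ¥394,716.78):
Base rate for 1562.83.97 is 6% + ¥2.03/pair.
1562.83.97 has an FTA preferential rate, but origin Quenay is not Duray; base rate stands.
Additional duty on 1562.83.97 from Quenay: +25.5%. Applied ad valorem rate: 6% + 25.5% = 31.5%.
Duty = ¥394,716.78 × 31.5% + 1,719 × ¥2.03 = ¥127,825.36.
Total = ¥0.00 + ¥10,001.33 + ¥127,825.36 = ¥137,826.69.

¥137,826.69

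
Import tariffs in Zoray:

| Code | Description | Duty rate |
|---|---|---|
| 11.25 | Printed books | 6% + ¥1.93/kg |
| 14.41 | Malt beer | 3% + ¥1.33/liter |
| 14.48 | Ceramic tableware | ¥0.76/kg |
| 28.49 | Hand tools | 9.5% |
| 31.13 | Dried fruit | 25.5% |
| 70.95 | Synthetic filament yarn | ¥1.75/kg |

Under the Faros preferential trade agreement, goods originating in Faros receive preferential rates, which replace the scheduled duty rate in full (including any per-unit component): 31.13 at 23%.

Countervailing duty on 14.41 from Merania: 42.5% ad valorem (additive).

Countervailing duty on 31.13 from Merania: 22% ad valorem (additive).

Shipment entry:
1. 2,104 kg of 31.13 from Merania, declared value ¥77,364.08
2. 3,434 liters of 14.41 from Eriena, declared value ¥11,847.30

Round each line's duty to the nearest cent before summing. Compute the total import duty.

¥41,670.58

Line 1 (31.13, Merania, 2,104 kg, ¥77,364.08):
Base rate for 31.13 is 25.5%.
31.13 has an FTA preferential rate, but origin Merania is not Faros; base rate stands.
Additional duty on 31.13 from Merania: +22%. Applied ad valorem rate: 25.5% + 22% = 47.5%.
Duty = ¥77,364.08 × 47.5% = ¥36,747.94.
Line 2 (14.41, Eriena, 3,434 liters, ¥11,847.30):
Base rate for 14.41 is 3% + ¥1.33/liter.
The additional-duty order on 14.41 targets Merania, not Eriena; it does not apply.
Duty = ¥11,847.30 × 3% + 3,434 × ¥1.33 = ¥4,922.64.
Total = ¥36,747.94 + ¥4,922.64 = ¥41,670.58.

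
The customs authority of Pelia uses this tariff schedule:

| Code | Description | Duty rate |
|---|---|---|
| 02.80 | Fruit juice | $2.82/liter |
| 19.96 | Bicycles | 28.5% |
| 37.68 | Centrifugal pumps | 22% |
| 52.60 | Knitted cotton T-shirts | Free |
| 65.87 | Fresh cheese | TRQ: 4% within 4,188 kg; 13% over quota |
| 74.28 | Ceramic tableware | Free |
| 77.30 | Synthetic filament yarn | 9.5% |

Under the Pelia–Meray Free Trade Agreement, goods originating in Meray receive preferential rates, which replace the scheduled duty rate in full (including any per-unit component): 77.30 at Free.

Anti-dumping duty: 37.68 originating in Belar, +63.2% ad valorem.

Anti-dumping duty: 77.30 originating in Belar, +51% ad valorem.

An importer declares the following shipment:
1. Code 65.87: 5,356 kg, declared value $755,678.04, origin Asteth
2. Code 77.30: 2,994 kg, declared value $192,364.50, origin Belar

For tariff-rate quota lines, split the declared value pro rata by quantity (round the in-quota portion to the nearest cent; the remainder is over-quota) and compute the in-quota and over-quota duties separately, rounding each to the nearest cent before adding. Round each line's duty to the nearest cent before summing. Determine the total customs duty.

Line 1 (65.87, Asteth, 5,356 kg, $755,678.04):
Code 65.87 is under a tariff-rate quota (threshold 4,188 kg). In-quota: 4,188 kg at 4%; over-quota: 1,168 kg at 13%.
Pro-rata value split: in-quota = $755,678.04 × 4,188/5,356 = $590,884.92; over-quota = $755,678.04 − $590,884.92 = $164,793.12.
In-quota duty = $590,884.92 × 4% = $23,635.40. Over-quota duty = $164,793.12 × 13% = $21,423.11.
Line duty = $23,635.40 + $21,423.11 = $45,058.51.
Line 2 (77.30, Belar, 2,994 kg, $192,364.50):
Base rate for 77.30 is 9.5%.
77.30 has an FTA preferential rate, but origin Belar is not Meray; base rate stands.
Additional duty on 77.30 from Belar: +51%. Applied ad valorem rate: 9.5% + 51% = 60.5%.
Duty = $192,364.50 × 60.5% = $116,380.52.
Total = $45,058.51 + $116,380.52 = $161,439.03.

$161,439.03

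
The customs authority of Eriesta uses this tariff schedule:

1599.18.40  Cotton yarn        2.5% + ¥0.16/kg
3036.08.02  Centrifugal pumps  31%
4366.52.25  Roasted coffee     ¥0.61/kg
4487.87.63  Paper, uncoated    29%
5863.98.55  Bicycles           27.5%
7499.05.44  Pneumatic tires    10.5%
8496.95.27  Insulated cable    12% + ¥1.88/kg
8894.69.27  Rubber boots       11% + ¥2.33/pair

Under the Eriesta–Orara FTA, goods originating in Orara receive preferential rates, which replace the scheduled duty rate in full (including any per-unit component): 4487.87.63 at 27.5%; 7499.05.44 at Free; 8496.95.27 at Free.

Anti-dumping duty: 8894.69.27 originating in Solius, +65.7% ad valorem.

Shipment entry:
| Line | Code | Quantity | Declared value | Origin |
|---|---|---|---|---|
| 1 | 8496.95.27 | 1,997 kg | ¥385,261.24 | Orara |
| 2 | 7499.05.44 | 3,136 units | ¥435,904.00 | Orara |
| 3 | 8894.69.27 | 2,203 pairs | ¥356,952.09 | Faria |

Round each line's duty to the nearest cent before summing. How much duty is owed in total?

Line 1 (8496.95.27, Orara, 1,997 kg, ¥385,261.24):
Base rate for 8496.95.27 is 12% + ¥1.88/kg.
Origin Orara qualifies under the Eriesta–Orara agreement and 8496.95.27 is covered: preferential rate Free applies instead.
Duty = ¥385,261.24 × 0% = ¥0.00.
Line 2 (7499.05.44, Orara, 3,136 units, ¥435,904.00):
Base rate for 7499.05.44 is 10.5%.
Origin Orara qualifies under the Eriesta–Orara agreement and 7499.05.44 is covered: preferential rate Free applies instead.
Duty = ¥435,904.00 × 0% = ¥0.00.
Line 3 (8894.69.27, Faria, 2,203 pairs, ¥356,952.09):
Base rate for 8894.69.27 is 11% + ¥2.33/pair.
The additional-duty order on 8894.69.27 targets Solius, not Faria; it does not apply.
Duty = ¥356,952.09 × 11% + 2,203 × ¥2.33 = ¥44,397.72.
Total = ¥0.00 + ¥0.00 + ¥44,397.72 = ¥44,397.72.

¥44,397.72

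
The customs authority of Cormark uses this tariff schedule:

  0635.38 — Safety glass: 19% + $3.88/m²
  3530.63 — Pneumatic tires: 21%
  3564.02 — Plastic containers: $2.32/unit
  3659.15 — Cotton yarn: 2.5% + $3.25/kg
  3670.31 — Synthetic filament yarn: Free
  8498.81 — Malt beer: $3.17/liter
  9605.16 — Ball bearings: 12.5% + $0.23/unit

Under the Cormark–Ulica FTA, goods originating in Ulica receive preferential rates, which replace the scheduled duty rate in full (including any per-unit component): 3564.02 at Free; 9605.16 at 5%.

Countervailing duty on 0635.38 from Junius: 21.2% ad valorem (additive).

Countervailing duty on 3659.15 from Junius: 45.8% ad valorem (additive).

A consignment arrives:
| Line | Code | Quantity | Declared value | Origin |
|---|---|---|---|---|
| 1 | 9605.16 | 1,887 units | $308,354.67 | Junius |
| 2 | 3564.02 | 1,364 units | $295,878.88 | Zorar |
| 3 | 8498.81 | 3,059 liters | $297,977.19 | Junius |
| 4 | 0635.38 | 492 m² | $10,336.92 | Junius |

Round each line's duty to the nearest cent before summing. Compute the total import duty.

$57,904.25

Line 1 (9605.16, Junius, 1,887 units, $308,354.67):
Base rate for 9605.16 is 12.5% + $0.23/unit.
9605.16 has an FTA preferential rate, but origin Junius is not Ulica; base rate stands.
Duty = $308,354.67 × 12.5% + 1,887 × $0.23 = $38,978.34.
Line 2 (3564.02, Zorar, 1,364 units, $295,878.88):
Base rate for 3564.02 is $2.32/unit.
3564.02 has an FTA preferential rate, but origin Zorar is not Ulica; base rate stands.
Duty = 1,364 × $2.32 = $3,164.48.
Line 3 (8498.81, Junius, 3,059 liters, $297,977.19):
Base rate for 8498.81 is $3.17/liter.
Duty = 3,059 × $3.17 = $9,697.03.
Line 4 (0635.38, Junius, 492 m², $10,336.92):
Base rate for 0635.38 is 19% + $3.88/m².
Additional duty on 0635.38 from Junius: +21.2%. Applied ad valorem rate: 19% + 21.2% = 40.2%.
Duty = $10,336.92 × 40.2% + 492 × $3.88 = $6,064.40.
Total = $38,978.34 + $3,164.48 + $9,697.03 + $6,064.40 = $57,904.25.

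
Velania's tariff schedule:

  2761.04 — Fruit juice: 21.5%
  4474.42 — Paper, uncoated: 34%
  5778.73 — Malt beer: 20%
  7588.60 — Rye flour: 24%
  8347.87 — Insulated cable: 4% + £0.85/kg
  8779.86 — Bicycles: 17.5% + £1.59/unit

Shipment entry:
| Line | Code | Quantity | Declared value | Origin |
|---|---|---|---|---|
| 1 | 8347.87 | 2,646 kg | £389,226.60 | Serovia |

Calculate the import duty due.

£17,818.16

Line 1 (8347.87, Serovia, 2,646 kg, £389,226.60):
Base rate for 8347.87 is 4% + £0.85/kg.
Duty = £389,226.60 × 4% + 2,646 × £0.85 = £17,818.16.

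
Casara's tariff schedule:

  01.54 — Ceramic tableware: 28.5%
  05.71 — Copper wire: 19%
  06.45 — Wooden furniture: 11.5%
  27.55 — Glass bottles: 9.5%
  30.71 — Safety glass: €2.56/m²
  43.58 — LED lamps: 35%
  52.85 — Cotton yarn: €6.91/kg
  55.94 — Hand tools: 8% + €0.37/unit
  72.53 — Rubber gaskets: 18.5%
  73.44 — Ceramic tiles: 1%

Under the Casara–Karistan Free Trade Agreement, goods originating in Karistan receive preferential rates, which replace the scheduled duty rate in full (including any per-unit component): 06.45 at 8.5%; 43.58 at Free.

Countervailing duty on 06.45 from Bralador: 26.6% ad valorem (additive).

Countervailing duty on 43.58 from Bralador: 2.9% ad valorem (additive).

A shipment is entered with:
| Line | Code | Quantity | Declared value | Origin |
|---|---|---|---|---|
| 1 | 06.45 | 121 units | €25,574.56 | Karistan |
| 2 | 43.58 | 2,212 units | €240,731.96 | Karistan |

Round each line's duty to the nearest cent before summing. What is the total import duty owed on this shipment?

€2,173.84

Line 1 (06.45, Karistan, 121 units, €25,574.56):
Base rate for 06.45 is 11.5%.
Origin Karistan qualifies under the Casara–Karistan agreement and 06.45 is covered: preferential rate 8.5% applies instead.
The additional-duty order on 06.45 targets Bralador, not Karistan; it does not apply.
Duty = €25,574.56 × 8.5% = €2,173.84.
Line 2 (43.58, Karistan, 2,212 units, €240,731.96):
Base rate for 43.58 is 35%.
Origin Karistan qualifies under the Casara–Karistan agreement and 43.58 is covered: preferential rate Free applies instead.
The additional-duty order on 43.58 targets Bralador, not Karistan; it does not apply.
Duty = €240,731.96 × 0% = €0.00.
Total = €2,173.84 + €0.00 = €2,173.84.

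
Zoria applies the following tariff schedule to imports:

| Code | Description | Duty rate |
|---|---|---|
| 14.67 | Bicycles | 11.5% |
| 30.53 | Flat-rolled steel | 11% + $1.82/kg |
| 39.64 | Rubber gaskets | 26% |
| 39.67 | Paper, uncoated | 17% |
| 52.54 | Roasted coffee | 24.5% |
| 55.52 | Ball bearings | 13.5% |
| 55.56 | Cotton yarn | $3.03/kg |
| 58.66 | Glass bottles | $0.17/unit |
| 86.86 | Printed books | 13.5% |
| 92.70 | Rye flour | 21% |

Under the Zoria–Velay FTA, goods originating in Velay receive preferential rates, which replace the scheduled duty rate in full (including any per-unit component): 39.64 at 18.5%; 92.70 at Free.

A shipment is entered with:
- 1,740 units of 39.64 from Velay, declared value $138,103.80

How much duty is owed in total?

Line 1 (39.64, Velay, 1,740 units, $138,103.80):
Base rate for 39.64 is 26%.
Origin Velay qualifies under the Zoria–Velay agreement and 39.64 is covered: preferential rate 18.5% applies instead.
Duty = $138,103.80 × 18.5% = $25,549.20.

$25,549.20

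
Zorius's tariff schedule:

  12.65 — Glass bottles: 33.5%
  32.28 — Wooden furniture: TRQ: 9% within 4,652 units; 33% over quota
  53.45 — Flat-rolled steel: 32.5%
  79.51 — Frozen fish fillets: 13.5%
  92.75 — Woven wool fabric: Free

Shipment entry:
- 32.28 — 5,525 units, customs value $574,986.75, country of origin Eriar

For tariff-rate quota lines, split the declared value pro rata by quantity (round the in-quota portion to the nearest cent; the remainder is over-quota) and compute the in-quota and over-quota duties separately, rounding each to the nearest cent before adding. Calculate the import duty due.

$73,553.56

Line 1 (32.28, Eriar, 5,525 units, $574,986.75):
Code 32.28 is under a tariff-rate quota (threshold 4,652 units). In-quota: 4,652 units at 9%; over-quota: 873 units at 33%.
Pro-rata value split: in-quota = $574,986.75 × 4,652/5,525 = $484,133.64; over-quota = $574,986.75 − $484,133.64 = $90,853.11.
In-quota duty = $484,133.64 × 9% = $43,572.03. Over-quota duty = $90,853.11 × 33% = $29,981.53.
Line duty = $43,572.03 + $29,981.53 = $73,553.56.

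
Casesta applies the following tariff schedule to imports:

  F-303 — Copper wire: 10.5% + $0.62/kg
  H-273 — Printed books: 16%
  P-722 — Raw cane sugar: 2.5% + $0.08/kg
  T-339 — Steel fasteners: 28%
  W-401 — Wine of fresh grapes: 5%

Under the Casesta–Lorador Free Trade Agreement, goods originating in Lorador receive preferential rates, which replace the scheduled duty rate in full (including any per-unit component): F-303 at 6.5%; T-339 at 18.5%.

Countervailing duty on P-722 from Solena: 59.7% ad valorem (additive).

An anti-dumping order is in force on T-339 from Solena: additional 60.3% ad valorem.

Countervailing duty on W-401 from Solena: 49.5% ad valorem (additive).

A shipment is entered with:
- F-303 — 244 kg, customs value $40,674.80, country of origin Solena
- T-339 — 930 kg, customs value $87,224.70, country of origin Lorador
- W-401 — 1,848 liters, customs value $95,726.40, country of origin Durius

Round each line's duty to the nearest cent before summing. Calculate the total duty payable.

Line 1 (F-303, Solena, 244 kg, $40,674.80):
Base rate for F-303 is 10.5% + $0.62/kg.
F-303 has an FTA preferential rate, but origin Solena is not Lorador; base rate stands.
Duty = $40,674.80 × 10.5% + 244 × $0.62 = $4,422.13.
Line 2 (T-339, Lorador, 930 kg, $87,224.70):
Base rate for T-339 is 28%.
Origin Lorador qualifies under the Casesta–Lorador agreement and T-339 is covered: preferential rate 18.5% applies instead.
The additional-duty order on T-339 targets Solena, not Lorador; it does not apply.
Duty = $87,224.70 × 18.5% = $16,136.57.
Line 3 (W-401, Durius, 1,848 liters, $95,726.40):
Base rate for W-401 is 5%.
The additional-duty order on W-401 targets Solena, not Durius; it does not apply.
Duty = $95,726.40 × 5% = $4,786.32.
Total = $4,422.13 + $16,136.57 + $4,786.32 = $25,345.02.

$25,345.02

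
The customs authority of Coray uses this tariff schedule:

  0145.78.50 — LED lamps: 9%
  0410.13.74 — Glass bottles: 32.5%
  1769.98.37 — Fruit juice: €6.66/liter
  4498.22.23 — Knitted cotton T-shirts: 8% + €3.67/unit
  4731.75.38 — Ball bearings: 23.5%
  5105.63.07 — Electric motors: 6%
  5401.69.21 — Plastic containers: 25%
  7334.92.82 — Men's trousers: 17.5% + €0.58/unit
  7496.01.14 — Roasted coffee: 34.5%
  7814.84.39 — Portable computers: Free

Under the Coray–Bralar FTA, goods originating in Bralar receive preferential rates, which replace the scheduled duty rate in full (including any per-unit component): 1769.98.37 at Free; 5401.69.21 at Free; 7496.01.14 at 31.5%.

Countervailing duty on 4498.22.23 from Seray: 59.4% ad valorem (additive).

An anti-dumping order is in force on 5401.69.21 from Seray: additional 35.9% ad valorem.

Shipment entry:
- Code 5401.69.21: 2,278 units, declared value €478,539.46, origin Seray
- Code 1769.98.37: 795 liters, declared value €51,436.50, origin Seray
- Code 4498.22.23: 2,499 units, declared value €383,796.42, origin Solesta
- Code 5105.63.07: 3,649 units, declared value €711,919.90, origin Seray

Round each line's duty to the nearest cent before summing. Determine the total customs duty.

€379,315.46

Line 1 (5401.69.21, Seray, 2,278 units, €478,539.46):
Base rate for 5401.69.21 is 25%.
5401.69.21 has an FTA preferential rate, but origin Seray is not Bralar; base rate stands.
Additional duty on 5401.69.21 from Seray: +35.9%. Applied ad valorem rate: 25% + 35.9% = 60.9%.
Duty = €478,539.46 × 60.9% = €291,430.53.
Line 2 (1769.98.37, Seray, 795 liters, €51,436.50):
Base rate for 1769.98.37 is €6.66/liter.
1769.98.37 has an FTA preferential rate, but origin Seray is not Bralar; base rate stands.
Duty = 795 × €6.66 = €5,294.70.
Line 3 (4498.22.23, Solesta, 2,499 units, €383,796.42):
Base rate for 4498.22.23 is 8% + €3.67/unit.
The additional-duty order on 4498.22.23 targets Seray, not Solesta; it does not apply.
Duty = €383,796.42 × 8% + 2,499 × €3.67 = €39,875.04.
Line 4 (5105.63.07, Seray, 3,649 units, €711,919.90):
Base rate for 5105.63.07 is 6%.
Duty = €711,919.90 × 6% = €42,715.19.
Total = €291,430.53 + €5,294.70 + €39,875.04 + €42,715.19 = €379,315.46.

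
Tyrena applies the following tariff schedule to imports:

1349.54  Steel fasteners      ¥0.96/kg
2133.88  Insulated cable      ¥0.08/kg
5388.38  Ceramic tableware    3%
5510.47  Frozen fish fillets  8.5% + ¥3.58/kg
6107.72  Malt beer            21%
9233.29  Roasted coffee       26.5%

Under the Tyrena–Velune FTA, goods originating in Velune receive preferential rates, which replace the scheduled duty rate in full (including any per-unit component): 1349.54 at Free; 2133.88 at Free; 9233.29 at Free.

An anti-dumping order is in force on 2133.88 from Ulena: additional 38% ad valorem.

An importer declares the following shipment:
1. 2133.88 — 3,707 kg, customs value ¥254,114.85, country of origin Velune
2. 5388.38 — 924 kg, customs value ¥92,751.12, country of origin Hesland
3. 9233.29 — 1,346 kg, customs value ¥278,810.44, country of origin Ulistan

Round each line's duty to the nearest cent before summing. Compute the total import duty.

¥76,667.30

Line 1 (2133.88, Velune, 3,707 kg, ¥254,114.85):
Base rate for 2133.88 is ¥0.08/kg.
Origin Velune qualifies under the Tyrena–Velune agreement and 2133.88 is covered: preferential rate Free applies instead.
The additional-duty order on 2133.88 targets Ulena, not Velune; it does not apply.
Duty = ¥254,114.85 × 0% = ¥0.00.
Line 2 (5388.38, Hesland, 924 kg, ¥92,751.12):
Base rate for 5388.38 is 3%.
Duty = ¥92,751.12 × 3% = ¥2,782.53.
Line 3 (9233.29, Ulistan, 1,346 kg, ¥278,810.44):
Base rate for 9233.29 is 26.5%.
9233.29 has an FTA preferential rate, but origin Ulistan is not Velune; base rate stands.
Duty = ¥278,810.44 × 26.5% = ¥73,884.77.
Total = ¥0.00 + ¥2,782.53 + ¥73,884.77 = ¥76,667.30.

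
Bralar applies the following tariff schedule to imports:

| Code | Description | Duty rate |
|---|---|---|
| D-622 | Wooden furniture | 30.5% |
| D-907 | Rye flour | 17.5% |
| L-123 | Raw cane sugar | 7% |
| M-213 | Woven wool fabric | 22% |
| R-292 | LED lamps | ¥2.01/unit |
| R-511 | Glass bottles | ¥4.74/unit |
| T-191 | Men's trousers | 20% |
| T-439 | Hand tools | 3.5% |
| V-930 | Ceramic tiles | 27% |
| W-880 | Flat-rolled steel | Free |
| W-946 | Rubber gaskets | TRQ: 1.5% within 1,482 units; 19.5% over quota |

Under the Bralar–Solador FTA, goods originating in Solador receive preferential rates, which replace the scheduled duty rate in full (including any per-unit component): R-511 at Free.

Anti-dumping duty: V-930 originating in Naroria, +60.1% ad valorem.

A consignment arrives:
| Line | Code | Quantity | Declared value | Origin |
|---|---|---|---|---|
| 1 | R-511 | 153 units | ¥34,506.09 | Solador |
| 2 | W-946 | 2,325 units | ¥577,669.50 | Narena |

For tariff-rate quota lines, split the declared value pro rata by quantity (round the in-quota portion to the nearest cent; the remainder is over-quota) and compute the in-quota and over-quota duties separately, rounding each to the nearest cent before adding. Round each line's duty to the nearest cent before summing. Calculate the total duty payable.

¥46,366.37

Line 1 (R-511, Solador, 153 units, ¥34,506.09):
Base rate for R-511 is ¥4.74/unit.
Origin Solador qualifies under the Bralar–Solador agreement and R-511 is covered: preferential rate Free applies instead.
Duty = ¥34,506.09 × 0% = ¥0.00.
Line 2 (W-946, Narena, 2,325 units, ¥577,669.50):
Code W-946 is under a tariff-rate quota (threshold 1,482 units). In-quota: 1,482 units at 1.5%; over-quota: 843 units at 19.5%.
Pro-rata value split: in-quota = ¥577,669.50 × 1,482/2,325 = ¥368,217.72; over-quota = ¥577,669.50 − ¥368,217.72 = ¥209,451.78.
In-quota duty = ¥368,217.72 × 1.5% = ¥5,523.27. Over-quota duty = ¥209,451.78 × 19.5% = ¥40,843.10.
Line duty = ¥5,523.27 + ¥40,843.10 = ¥46,366.37.
Total = ¥0.00 + ¥46,366.37 = ¥46,366.37.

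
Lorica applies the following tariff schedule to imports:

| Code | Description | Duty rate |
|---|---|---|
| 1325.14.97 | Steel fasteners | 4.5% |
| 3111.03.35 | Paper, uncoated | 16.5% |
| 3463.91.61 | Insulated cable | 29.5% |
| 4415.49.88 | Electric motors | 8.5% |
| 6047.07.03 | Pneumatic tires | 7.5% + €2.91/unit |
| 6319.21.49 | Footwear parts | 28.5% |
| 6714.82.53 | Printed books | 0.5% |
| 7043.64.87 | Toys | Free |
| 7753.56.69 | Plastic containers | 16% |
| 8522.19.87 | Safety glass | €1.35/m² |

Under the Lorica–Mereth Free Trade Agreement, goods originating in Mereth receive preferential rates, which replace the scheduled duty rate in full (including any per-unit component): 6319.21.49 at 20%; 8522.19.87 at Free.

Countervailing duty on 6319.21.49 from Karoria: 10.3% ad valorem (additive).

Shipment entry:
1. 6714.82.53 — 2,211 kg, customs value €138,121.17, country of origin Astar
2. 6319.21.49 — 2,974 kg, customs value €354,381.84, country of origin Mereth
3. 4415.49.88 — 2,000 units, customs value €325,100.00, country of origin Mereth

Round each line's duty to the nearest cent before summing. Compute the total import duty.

€99,200.48

Line 1 (6714.82.53, Astar, 2,211 kg, €138,121.17):
Base rate for 6714.82.53 is 0.5%.
Duty = €138,121.17 × 0.5% = €690.61.
Line 2 (6319.21.49, Mereth, 2,974 kg, €354,381.84):
Base rate for 6319.21.49 is 28.5%.
Origin Mereth qualifies under the Lorica–Mereth agreement and 6319.21.49 is covered: preferential rate 20% applies instead.
The additional-duty order on 6319.21.49 targets Karoria, not Mereth; it does not apply.
Duty = €354,381.84 × 20% = €70,876.37.
Line 3 (4415.49.88, Mereth, 2,000 units, €325,100.00):
Base rate for 4415.49.88 is 8.5%.
Origin Mereth is the FTA partner but 4415.49.88 is not on the preference list; base rate stands.
Duty = €325,100.00 × 8.5% = €27,633.50.
Total = €690.61 + €70,876.37 + €27,633.50 = €99,200.48.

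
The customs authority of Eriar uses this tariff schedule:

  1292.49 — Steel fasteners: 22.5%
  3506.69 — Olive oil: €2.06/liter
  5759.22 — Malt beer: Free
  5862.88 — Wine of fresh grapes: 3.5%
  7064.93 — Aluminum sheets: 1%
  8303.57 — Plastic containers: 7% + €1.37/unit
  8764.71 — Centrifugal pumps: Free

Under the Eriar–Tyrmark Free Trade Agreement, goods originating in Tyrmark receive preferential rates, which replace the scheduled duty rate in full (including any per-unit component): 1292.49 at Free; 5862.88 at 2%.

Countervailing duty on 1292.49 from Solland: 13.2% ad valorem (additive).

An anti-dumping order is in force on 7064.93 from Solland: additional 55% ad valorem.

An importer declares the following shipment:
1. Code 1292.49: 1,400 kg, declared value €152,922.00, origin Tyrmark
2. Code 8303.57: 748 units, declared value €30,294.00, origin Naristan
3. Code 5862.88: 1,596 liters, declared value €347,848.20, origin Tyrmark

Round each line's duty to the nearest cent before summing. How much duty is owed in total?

€10,102.30

Line 1 (1292.49, Tyrmark, 1,400 kg, €152,922.00):
Base rate for 1292.49 is 22.5%.
Origin Tyrmark qualifies under the Eriar–Tyrmark agreement and 1292.49 is covered: preferential rate Free applies instead.
The additional-duty order on 1292.49 targets Solland, not Tyrmark; it does not apply.
Duty = €152,922.00 × 0% = €0.00.
Line 2 (8303.57, Naristan, 748 units, €30,294.00):
Base rate for 8303.57 is 7% + €1.37/unit.
Duty = €30,294.00 × 7% + 748 × €1.37 = €3,145.34.
Line 3 (5862.88, Tyrmark, 1,596 liters, €347,848.20):
Base rate for 5862.88 is 3.5%.
Origin Tyrmark qualifies under the Eriar–Tyrmark agreement and 5862.88 is covered: preferential rate 2% applies instead.
Duty = €347,848.20 × 2% = €6,956.96.
Total = €0.00 + €3,145.34 + €6,956.96 = €10,102.30.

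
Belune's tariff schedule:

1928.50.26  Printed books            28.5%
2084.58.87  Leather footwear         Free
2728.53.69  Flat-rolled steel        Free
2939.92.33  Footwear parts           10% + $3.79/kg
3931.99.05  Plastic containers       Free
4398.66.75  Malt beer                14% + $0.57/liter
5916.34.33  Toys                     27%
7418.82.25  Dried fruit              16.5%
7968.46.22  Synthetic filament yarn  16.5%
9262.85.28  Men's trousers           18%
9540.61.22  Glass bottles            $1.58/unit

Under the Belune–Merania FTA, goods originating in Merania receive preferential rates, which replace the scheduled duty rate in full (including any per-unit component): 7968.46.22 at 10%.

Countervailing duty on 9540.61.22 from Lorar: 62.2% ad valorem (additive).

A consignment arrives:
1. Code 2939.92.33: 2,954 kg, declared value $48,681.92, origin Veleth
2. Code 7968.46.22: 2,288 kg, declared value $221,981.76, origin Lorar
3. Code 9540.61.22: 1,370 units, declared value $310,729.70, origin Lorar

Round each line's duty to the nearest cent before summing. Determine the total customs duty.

Line 1 (2939.92.33, Veleth, 2,954 kg, $48,681.92):
Base rate for 2939.92.33 is 10% + $3.79/kg.
Duty = $48,681.92 × 10% + 2,954 × $3.79 = $16,063.85.
Line 2 (7968.46.22, Lorar, 2,288 kg, $221,981.76):
Base rate for 7968.46.22 is 16.5%.
7968.46.22 has an FTA preferential rate, but origin Lorar is not Merania; base rate stands.
Duty = $221,981.76 × 16.5% = $36,626.99.
Line 3 (9540.61.22, Lorar, 1,370 units, $310,729.70):
Base rate for 9540.61.22 is $1.58/unit.
Additional duty on 9540.61.22 from Lorar: +62.2% ad valorem. Applied ad valorem rate = 62.2%.
Duty = $310,729.70 × 62.2% + 1,370 × $1.58 = $195,438.47.
Total = $16,063.85 + $36,626.99 + $195,438.47 = $248,129.31.

$248,129.31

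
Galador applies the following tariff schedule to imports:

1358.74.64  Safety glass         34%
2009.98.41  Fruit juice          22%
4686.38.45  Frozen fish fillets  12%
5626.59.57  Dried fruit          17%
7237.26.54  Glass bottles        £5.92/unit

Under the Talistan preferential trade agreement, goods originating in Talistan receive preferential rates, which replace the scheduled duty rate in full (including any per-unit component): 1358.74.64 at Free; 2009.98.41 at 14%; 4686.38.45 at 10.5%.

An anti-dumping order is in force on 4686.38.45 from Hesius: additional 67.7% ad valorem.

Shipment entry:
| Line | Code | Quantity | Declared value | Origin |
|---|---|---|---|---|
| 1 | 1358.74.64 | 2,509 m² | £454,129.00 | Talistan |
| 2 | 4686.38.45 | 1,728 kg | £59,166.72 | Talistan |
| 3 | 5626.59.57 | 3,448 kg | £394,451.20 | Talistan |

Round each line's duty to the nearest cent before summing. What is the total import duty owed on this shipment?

Line 1 (1358.74.64, Talistan, 2,509 m², £454,129.00):
Base rate for 1358.74.64 is 34%.
Origin Talistan qualifies under the Galador–Talistan agreement and 1358.74.64 is covered: preferential rate Free applies instead.
Duty = £454,129.00 × 0% = £0.00.
Line 2 (4686.38.45, Talistan, 1,728 kg, £59,166.72):
Base rate for 4686.38.45 is 12%.
Origin Talistan qualifies under the Galador–Talistan agreement and 4686.38.45 is covered: preferential rate 10.5% applies instead.
The additional-duty order on 4686.38.45 targets Hesius, not Talistan; it does not apply.
Duty = £59,166.72 × 10.5% = £6,212.51.
Line 3 (5626.59.57, Talistan, 3,448 kg, £394,451.20):
Base rate for 5626.59.57 is 17%.
Origin Talistan is the FTA partner but 5626.59.57 is not on the preference list; base rate stands.
Duty = £394,451.20 × 17% = £67,056.70.
Total = £0.00 + £6,212.51 + £67,056.70 = £73,269.21.

£73,269.21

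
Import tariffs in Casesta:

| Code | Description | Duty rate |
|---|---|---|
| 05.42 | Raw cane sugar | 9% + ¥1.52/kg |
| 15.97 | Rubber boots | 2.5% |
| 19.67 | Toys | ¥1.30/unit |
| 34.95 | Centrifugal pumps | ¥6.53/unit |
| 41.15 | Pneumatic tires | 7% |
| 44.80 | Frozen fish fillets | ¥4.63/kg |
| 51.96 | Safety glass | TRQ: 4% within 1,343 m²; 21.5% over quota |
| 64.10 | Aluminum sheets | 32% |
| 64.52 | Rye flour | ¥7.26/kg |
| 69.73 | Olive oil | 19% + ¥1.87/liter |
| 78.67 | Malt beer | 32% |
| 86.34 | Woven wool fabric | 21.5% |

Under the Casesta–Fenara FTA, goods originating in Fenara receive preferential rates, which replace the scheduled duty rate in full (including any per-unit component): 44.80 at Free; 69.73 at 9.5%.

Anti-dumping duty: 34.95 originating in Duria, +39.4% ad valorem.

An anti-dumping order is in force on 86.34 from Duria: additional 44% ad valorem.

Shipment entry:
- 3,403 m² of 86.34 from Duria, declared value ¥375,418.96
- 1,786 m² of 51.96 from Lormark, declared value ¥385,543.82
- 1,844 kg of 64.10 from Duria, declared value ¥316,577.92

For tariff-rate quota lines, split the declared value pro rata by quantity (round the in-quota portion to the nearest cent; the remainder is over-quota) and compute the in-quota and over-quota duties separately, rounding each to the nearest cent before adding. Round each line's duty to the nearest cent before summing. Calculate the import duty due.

¥379,361.43

Line 1 (86.34, Duria, 3,403 m², ¥375,418.96):
Base rate for 86.34 is 21.5%.
Additional duty on 86.34 from Duria: +44%. Applied ad valorem rate: 21.5% + 44% = 65.5%.
Duty = ¥375,418.96 × 65.5% = ¥245,899.42.
Line 2 (51.96, Lormark, 1,786 m², ¥385,543.82):
Code 51.96 is under a tariff-rate quota (threshold 1,343 m²). In-quota: 1,343 m² at 4%; over-quota: 443 m² at 21.5%.
Pro-rata value split: in-quota = ¥385,543.82 × 1,343/1,786 = ¥289,913.41; over-quota = ¥385,543.82 − ¥289,913.41 = ¥95,630.41.
In-quota duty = ¥289,913.41 × 4% = ¥11,596.54. Over-quota duty = ¥95,630.41 × 21.5% = ¥20,560.54.
Line duty = ¥11,596.54 + ¥20,560.54 = ¥32,157.08.
Line 3 (64.10, Duria, 1,844 kg, ¥316,577.92):
Base rate for 64.10 is 32%.
Duty = ¥316,577.92 × 32% = ¥101,304.93.
Total = ¥245,899.42 + ¥32,157.08 + ¥101,304.93 = ¥379,361.43.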